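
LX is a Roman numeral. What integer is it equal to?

LX: L=50, X=10
50 + 10 = 60

60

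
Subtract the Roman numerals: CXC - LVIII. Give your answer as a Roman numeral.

CXC = 190
LVIII = 58
190 - 58 = 132

CXXXII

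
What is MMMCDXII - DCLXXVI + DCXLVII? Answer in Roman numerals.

MMMCDXII = 3412, DCLXXVI = 676, DCXLVII = 647
3412 - 676 = 2736
2736 + 647 = 3383

MMMCCCLXXXIII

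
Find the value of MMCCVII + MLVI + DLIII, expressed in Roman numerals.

MMCCVII = 2207, MLVI = 1056, DLIII = 553
2207 + 1056 = 3263
3263 + 553 = 3816

MMMDCCCXVI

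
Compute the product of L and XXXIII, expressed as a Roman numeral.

L = 50
XXXIII = 33
50 × 33 = 1650

MDCL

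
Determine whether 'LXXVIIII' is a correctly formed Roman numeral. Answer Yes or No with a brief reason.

'LXXVIIII': More than 3 consecutive I's

No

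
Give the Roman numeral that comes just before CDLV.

CDLV = 455; previous is 454

CDLIV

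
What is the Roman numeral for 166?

Convert 166 to Roman numerals:
  166 contains 1×100 (C)
  66 contains 1×50 (L)
  16 contains 1×10 (X)
  6 contains 1×5 (V)
  1 contains 1×1 (I)

CLXVI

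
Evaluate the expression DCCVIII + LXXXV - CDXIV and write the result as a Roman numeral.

DCCVIII = 708, LXXXV = 85, CDXIV = 414
708 + 85 = 793
793 - 414 = 379

CCCLXXIX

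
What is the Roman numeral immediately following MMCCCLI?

MMCCCLI = 2351, so the next integer is 2351 + 1 = 2352

MMCCCLII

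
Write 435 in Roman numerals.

Convert 435 to Roman numerals:
  435 contains 1×400 (CD)
  35 contains 3×10 (XXX)
  5 contains 1×5 (V)

CDXXXV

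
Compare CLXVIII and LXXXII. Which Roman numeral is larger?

CLXVIII = 168
LXXXII = 82
168 is larger

CLXVIII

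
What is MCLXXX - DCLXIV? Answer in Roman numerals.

MCLXXX = 1180
DCLXIV = 664
1180 - 664 = 516

DXVI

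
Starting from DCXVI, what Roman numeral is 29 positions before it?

DCXVI = 616
616 - 29 = 587

DLXXXVII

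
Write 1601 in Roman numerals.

Convert 1601 to Roman numerals:
  1601 contains 1×1000 (M)
  601 contains 1×500 (D)
  101 contains 1×100 (C)
  1 contains 1×1 (I)

MDCI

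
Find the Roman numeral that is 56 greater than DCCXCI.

DCCXCI = 791
791 + 56 = 847

DCCCXLVII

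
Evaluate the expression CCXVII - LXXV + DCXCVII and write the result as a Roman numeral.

CCXVII = 217, LXXV = 75, DCXCVII = 697
217 - 75 = 142
142 + 697 = 839

DCCCXXXIX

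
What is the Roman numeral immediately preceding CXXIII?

CXXIII = 123; previous is 122

CXXII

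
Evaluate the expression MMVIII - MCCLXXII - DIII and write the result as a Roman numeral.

MMVIII = 2008, MCCLXXII = 1272, DIII = 503
2008 - 1272 = 736
736 - 503 = 233

CCXXXIII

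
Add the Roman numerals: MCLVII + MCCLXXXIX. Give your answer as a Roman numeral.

MCLVII = 1157
MCCLXXXIX = 1289
1157 + 1289 = 2446

MMCDXLVI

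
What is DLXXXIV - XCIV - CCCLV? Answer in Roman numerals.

DLXXXIV = 584, XCIV = 94, CCCLV = 355
584 - 94 = 490
490 - 355 = 135

CXXXV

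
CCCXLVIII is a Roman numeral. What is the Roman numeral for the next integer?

CCCXLVIII = 348; next is 349

CCCXLIX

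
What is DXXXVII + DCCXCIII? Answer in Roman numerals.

DXXXVII = 537
DCCXCIII = 793
537 + 793 = 1330

MCCCXXX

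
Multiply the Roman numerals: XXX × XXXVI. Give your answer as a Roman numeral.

XXX = 30
XXXVI = 36
30 × 36 = 1080

MLXXX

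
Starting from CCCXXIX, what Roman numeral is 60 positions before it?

CCCXXIX = 329
329 - 60 = 269

CCLXIX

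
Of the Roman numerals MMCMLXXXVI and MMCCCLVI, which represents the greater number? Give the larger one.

MMCMLXXXVI = 2986
MMCCCLVI = 2356
2986 is larger

MMCMLXXXVI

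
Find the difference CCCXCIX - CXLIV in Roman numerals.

CCCXCIX = 399
CXLIV = 144
399 - 144 = 255

CCLV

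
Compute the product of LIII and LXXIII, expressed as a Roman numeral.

LIII = 53
LXXIII = 73
53 × 73 = 3869

MMMDCCCLXIX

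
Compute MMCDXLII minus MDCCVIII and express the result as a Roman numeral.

MMCDXLII = 2442
MDCCVIII = 1708
2442 - 1708 = 734

DCCXXXIV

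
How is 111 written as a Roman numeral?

Convert 111 to Roman numerals:
  111 contains 1×100 (C)
  11 contains 1×10 (X)
  1 contains 1×1 (I)

CXI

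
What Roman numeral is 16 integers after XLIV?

XLIV = 44
44 + 16 = 60

LX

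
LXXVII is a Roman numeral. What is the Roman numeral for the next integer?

LXXVII = 77, so the next integer is 77 + 1 = 78

LXXVIII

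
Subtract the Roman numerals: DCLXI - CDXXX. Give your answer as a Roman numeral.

DCLXI = 661
CDXXX = 430
661 - 430 = 231

CCXXXI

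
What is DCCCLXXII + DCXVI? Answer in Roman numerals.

DCCCLXXII = 872
DCXVI = 616
872 + 616 = 1488

MCDLXXXVIII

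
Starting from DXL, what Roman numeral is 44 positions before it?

DXL = 540
540 - 44 = 496

CDXCVI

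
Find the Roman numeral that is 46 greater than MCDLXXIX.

MCDLXXIX = 1479
1479 + 46 = 1525

MDXXV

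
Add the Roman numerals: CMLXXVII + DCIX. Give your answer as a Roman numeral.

CMLXXVII = 977
DCIX = 609
977 + 609 = 1586

MDLXXXVI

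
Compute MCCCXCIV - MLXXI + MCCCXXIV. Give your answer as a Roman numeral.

MCCCXCIV = 1394, MLXXI = 1071, MCCCXXIV = 1324
1394 - 1071 = 323
323 + 1324 = 1647

MDCXLVII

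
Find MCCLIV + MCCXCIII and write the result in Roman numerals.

MCCLIV = 1254
MCCXCIII = 1293
1254 + 1293 = 2547

MMDXLVII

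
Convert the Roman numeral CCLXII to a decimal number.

CCLXII: C=100, C=100, L=50, X=10, I=1, I=1
100 + 100 + 50 + 10 + 1 + 1 = 262

262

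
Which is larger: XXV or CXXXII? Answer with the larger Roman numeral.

XXV = 25
CXXXII = 132
132 is larger

CXXXII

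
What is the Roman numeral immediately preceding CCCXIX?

CCCXIX = 319; previous is 318

CCCXVIII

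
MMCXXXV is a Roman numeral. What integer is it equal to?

MMCXXXV: M=1000, M=1000, C=100, X=10, X=10, X=10, V=5
1000 + 1000 + 100 + 10 + 10 + 10 + 5 = 2135

2135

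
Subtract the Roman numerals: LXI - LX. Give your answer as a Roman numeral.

LXI = 61
LX = 60
61 - 60 = 1

I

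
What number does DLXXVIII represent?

DLXXVIII: D=500, L=50, X=10, X=10, V=5, I=1, I=1, I=1
500 + 50 + 10 + 10 + 5 + 1 + 1 + 1 = 578

578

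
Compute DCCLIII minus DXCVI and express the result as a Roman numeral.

DCCLIII = 753
DXCVI = 596
753 - 596 = 157

CLVII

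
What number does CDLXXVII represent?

CDLXXVII: CD=400, L=50, X=10, X=10, V=5, I=1, I=1
400 + 50 + 10 + 10 + 5 + 1 + 1 = 477

477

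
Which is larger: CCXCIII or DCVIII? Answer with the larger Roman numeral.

CCXCIII = 293
DCVIII = 608
608 is larger

DCVIII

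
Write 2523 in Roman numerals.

Convert 2523 to Roman numerals:
  2523 contains 2×1000 (MM)
  523 contains 1×500 (D)
  23 contains 2×10 (XX)
  3 contains 3×1 (III)

MMDXXIII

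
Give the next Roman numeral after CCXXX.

CCXXX = 230, so the next integer is 230 + 1 = 231

CCXXXI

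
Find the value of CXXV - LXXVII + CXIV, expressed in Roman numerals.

CXXV = 125, LXXVII = 77, CXIV = 114
125 - 77 = 48
48 + 114 = 162

CLXII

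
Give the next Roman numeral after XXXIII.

XXXIII = 33, so the next integer is 33 + 1 = 34

XXXIV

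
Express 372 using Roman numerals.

Convert 372 to Roman numerals:
  372 contains 3×100 (CCC)
  72 contains 1×50 (L)
  22 contains 2×10 (XX)
  2 contains 2×1 (II)

CCCLXXII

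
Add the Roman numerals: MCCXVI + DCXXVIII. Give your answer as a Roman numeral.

MCCXVI = 1216
DCXXVIII = 628
1216 + 628 = 1844

MDCCCXLIV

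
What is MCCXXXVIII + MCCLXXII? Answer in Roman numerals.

MCCXXXVIII = 1238
MCCLXXII = 1272
1238 + 1272 = 2510

MMDX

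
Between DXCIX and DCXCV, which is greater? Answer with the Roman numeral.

DXCIX = 599
DCXCV = 695
695 is larger

DCXCV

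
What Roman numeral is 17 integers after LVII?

LVII = 57
57 + 17 = 74

LXXIV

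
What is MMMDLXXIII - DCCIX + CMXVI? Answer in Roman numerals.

MMMDLXXIII = 3573, DCCIX = 709, CMXVI = 916
3573 - 709 = 2864
2864 + 916 = 3780

MMMDCCLXXX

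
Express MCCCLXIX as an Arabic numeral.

MCCCLXIX: M=1000, C=100, C=100, C=100, L=50, X=10, IX=9
1000 + 100 + 100 + 100 + 50 + 10 + 9 = 1369

1369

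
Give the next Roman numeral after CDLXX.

CDLXX = 470, so the next integer is 470 + 1 = 471

CDLXXI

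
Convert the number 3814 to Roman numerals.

Convert 3814 to Roman numerals:
  3814 contains 3×1000 (MMM)
  814 contains 1×500 (D)
  314 contains 3×100 (CCC)
  14 contains 1×10 (X)
  4 contains 1×4 (IV)

MMMDCCCXIV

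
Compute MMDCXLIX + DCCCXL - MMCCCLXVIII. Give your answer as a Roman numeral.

MMDCXLIX = 2649, DCCCXL = 840, MMCCCLXVIII = 2368
2649 + 840 = 3489
3489 - 2368 = 1121

MCXXI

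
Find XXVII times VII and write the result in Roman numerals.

XXVII = 27
VII = 7
27 × 7 = 189

CLXXXIX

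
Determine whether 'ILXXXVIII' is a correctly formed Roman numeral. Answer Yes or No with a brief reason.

'ILXXXVIII': Invalid subtractive combination: IL

No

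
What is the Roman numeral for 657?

Convert 657 to Roman numerals:
  657 contains 1×500 (D)
  157 contains 1×100 (C)
  57 contains 1×50 (L)
  7 contains 1×5 (V)
  2 contains 2×1 (II)

DCLVII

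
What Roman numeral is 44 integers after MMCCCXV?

MMCCCXV = 2315
2315 + 44 = 2359

MMCCCLIX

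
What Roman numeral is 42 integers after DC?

DC = 600
600 + 42 = 642

DCXLII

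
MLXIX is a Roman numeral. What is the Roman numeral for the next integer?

MLXIX = 1069; next is 1070

MLXX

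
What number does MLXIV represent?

MLXIV: M=1000, L=50, X=10, IV=4
1000 + 50 + 10 + 4 = 1064

1064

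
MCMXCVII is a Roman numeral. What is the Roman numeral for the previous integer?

MCMXCVII = 1997; previous is 1996

MCMXCVI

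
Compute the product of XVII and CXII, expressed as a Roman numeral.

XVII = 17
CXII = 112
17 × 112 = 1904

MCMIV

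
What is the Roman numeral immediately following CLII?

CLII = 152; next is 153

CLIII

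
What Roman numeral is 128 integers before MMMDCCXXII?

MMMDCCXXII = 3722
3722 - 128 = 3594

MMMDXCIV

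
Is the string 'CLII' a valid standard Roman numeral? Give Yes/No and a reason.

'CLII': Check the rules: uses only the symbols I, V, X, L, C, D, M; no symbol is repeated more than three times in a row; V, L and D each appear at most once; no smaller symbol precedes a larger one (values never increase from left to right). Value: C (100) + L (50) + I (1) + I (1) = 152. So it is a valid standard Roman numeral.

Yes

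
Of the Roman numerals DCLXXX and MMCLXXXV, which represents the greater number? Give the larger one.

DCLXXX = 680
MMCLXXXV = 2185
2185 is larger

MMCLXXXV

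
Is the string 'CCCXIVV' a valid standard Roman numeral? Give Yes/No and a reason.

'CCCXIVV': V should not appear more than once

No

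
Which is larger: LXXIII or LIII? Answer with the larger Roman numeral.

LXXIII = 73
LIII = 53
73 is larger

LXXIII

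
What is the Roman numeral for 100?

Convert 100 to Roman numerals:
  100 contains 1×100 (C)

C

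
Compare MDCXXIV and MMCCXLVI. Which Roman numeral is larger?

MDCXXIV = 1624
MMCCXLVI = 2246
2246 is larger

MMCCXLVI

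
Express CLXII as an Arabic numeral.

CLXII: C=100, L=50, X=10, I=1, I=1
100 + 50 + 10 + 1 + 1 = 162

162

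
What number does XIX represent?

XIX: X=10, IX=9
10 + 9 = 19

19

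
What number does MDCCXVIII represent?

MDCCXVIII: M=1000, D=500, C=100, C=100, X=10, V=5, I=1, I=1, I=1
1000 + 500 + 100 + 100 + 10 + 5 + 1 + 1 + 1 = 1718

1718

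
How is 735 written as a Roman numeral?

Convert 735 to Roman numerals:
  735 contains 1×500 (D)
  235 contains 2×100 (CC)
  35 contains 3×10 (XXX)
  5 contains 1×5 (V)

DCCXXXV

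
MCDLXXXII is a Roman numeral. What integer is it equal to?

MCDLXXXII: M=1000, CD=400, L=50, X=10, X=10, X=10, I=1, I=1
1000 + 400 + 50 + 10 + 10 + 10 + 1 + 1 = 1482

1482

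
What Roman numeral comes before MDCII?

MDCII = 1602, so the previous integer is 1602 - 1 = 1601

MDCI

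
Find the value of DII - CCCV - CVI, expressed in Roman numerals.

DII = 502, CCCV = 305, CVI = 106
502 - 305 = 197
197 - 106 = 91

XCI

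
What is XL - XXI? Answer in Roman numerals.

XL = 40
XXI = 21
40 - 21 = 19

XIX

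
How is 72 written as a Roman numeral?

Convert 72 to Roman numerals:
  72 contains 1×50 (L)
  22 contains 2×10 (XX)
  2 contains 2×1 (II)

LXXII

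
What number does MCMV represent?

MCMV: M=1000, CM=900, V=5
1000 + 900 + 5 = 1905

1905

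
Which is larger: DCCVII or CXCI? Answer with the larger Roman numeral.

DCCVII = 707
CXCI = 191
707 is larger

DCCVII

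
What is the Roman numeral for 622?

Convert 622 to Roman numerals:
  622 contains 1×500 (D)
  122 contains 1×100 (C)
  22 contains 2×10 (XX)
  2 contains 2×1 (II)

DCXXII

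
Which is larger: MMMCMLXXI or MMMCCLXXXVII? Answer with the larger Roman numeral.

MMMCMLXXI = 3971
MMMCCLXXXVII = 3287
3971 is larger

MMMCMLXXI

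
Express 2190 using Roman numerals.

Convert 2190 to Roman numerals:
  2190 contains 2×1000 (MM)
  190 contains 1×100 (C)
  90 contains 1×90 (XC)

MMCXC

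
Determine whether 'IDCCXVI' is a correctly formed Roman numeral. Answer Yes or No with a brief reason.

'IDCCXVI': Invalid subtractive combination: ID

No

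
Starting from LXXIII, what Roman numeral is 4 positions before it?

LXXIII = 73
73 - 4 = 69

LXIX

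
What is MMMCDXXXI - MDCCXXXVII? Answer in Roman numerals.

MMMCDXXXI = 3431
MDCCXXXVII = 1737
3431 - 1737 = 1694

MDCXCIV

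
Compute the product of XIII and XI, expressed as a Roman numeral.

XIII = 13
XI = 11
13 × 11 = 143

CXLIII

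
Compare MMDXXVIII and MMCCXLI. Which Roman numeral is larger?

MMDXXVIII = 2528
MMCCXLI = 2241
2528 is larger

MMDXXVIII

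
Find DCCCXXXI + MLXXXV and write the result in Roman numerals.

DCCCXXXI = 831
MLXXXV = 1085
831 + 1085 = 1916

MCMXVI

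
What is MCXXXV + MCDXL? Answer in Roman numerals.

MCXXXV = 1135
MCDXL = 1440
1135 + 1440 = 2575

MMDLXXV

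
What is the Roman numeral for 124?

Convert 124 to Roman numerals:
  124 contains 1×100 (C)
  24 contains 2×10 (XX)
  4 contains 1×4 (IV)

CXXIV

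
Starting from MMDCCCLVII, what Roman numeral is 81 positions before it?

MMDCCCLVII = 2857
2857 - 81 = 2776

MMDCCLXXVI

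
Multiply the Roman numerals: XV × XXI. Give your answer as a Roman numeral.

XV = 15
XXI = 21
15 × 21 = 315

CCCXV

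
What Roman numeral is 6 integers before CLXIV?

CLXIV = 164
164 - 6 = 158

CLVIII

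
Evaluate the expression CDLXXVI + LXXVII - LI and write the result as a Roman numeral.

CDLXXVI = 476, LXXVII = 77, LI = 51
476 + 77 = 553
553 - 51 = 502

DII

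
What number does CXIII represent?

CXIII: C=100, X=10, I=1, I=1, I=1
100 + 10 + 1 + 1 + 1 = 113

113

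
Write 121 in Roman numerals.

Convert 121 to Roman numerals:
  121 contains 1×100 (C)
  21 contains 2×10 (XX)
  1 contains 1×1 (I)

CXXI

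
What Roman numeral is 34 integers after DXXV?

DXXV = 525
525 + 34 = 559

DLIX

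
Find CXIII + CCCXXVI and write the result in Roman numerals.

CXIII = 113
CCCXXVI = 326
113 + 326 = 439

CDXXXIX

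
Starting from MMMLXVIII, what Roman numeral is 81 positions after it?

MMMLXVIII = 3068
3068 + 81 = 3149

MMMCXLIX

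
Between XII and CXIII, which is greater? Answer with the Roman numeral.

XII = 12
CXIII = 113
113 is larger

CXIII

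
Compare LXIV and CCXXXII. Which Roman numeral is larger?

LXIV = 64
CCXXXII = 232
232 is larger

CCXXXII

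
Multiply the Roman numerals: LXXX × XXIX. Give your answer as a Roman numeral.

LXXX = 80
XXIX = 29
80 × 29 = 2320

MMCCCXX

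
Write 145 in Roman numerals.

Convert 145 to Roman numerals:
  145 contains 1×100 (C)
  45 contains 1×40 (XL)
  5 contains 1×5 (V)

CXLV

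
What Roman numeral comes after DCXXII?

DCXXII = 622, so the next integer is 622 + 1 = 623

DCXXIII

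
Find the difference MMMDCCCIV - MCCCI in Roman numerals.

MMMDCCCIV = 3804
MCCCI = 1301
3804 - 1301 = 2503

MMDIII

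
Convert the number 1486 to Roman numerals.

Convert 1486 to Roman numerals:
  1486 contains 1×1000 (M)
  486 contains 1×400 (CD)
  86 contains 1×50 (L)
  36 contains 3×10 (XXX)
  6 contains 1×5 (V)
  1 contains 1×1 (I)

MCDLXXXVI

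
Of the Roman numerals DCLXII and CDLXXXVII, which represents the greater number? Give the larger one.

DCLXII = 662
CDLXXXVII = 487
662 is larger

DCLXII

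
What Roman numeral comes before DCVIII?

DCVIII = 608; previous is 607

DCVII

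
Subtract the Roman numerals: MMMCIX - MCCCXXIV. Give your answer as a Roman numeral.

MMMCIX = 3109
MCCCXXIV = 1324
3109 - 1324 = 1785

MDCCLXXXV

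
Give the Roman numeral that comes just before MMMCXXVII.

MMMCXXVII = 3127, so the previous integer is 3127 - 1 = 3126

MMMCXXVI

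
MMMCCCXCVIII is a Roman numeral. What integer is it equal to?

MMMCCCXCVIII: M=1000, M=1000, M=1000, C=100, C=100, C=100, XC=90, V=5, I=1, I=1, I=1
1000 + 1000 + 1000 + 100 + 100 + 100 + 90 + 5 + 1 + 1 + 1 = 3398

3398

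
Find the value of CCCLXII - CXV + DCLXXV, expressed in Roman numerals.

CCCLXII = 362, CXV = 115, DCLXXV = 675
362 - 115 = 247
247 + 675 = 922

CMXXII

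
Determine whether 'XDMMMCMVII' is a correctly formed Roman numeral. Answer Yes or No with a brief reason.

'XDMMMCMVII': Invalid subtractive combination: XD

No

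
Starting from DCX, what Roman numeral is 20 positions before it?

DCX = 610
610 - 20 = 590

DXC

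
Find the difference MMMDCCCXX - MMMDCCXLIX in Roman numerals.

MMMDCCCXX = 3820
MMMDCCXLIX = 3749
3820 - 3749 = 71

LXXI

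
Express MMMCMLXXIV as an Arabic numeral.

MMMCMLXXIV: M=1000, M=1000, M=1000, CM=900, L=50, X=10, X=10, IV=4
1000 + 1000 + 1000 + 900 + 50 + 10 + 10 + 4 = 3974

3974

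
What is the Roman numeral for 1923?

Convert 1923 to Roman numerals:
  1923 contains 1×1000 (M)
  923 contains 1×900 (CM)
  23 contains 2×10 (XX)
  3 contains 3×1 (III)

MCMXXIII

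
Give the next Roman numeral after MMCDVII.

MMCDVII = 2407, so the next integer is 2407 + 1 = 2408

MMCDVIII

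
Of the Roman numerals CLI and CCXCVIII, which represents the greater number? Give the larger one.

CLI = 151
CCXCVIII = 298
298 is larger

CCXCVIII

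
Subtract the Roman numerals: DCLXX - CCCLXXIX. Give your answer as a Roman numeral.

DCLXX = 670
CCCLXXIX = 379
670 - 379 = 291

CCXCI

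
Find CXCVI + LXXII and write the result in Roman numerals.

CXCVI = 196
LXXII = 72
196 + 72 = 268

CCLXVIII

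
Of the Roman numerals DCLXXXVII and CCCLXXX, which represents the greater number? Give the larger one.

DCLXXXVII = 687
CCCLXXX = 380
687 is larger

DCLXXXVII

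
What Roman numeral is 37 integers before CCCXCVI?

CCCXCVI = 396
396 - 37 = 359

CCCLIX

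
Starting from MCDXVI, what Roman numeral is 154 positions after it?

MCDXVI = 1416
1416 + 154 = 1570

MDLXX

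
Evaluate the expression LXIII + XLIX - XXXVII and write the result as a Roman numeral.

LXIII = 63, XLIX = 49, XXXVII = 37
63 + 49 = 112
112 - 37 = 75

LXXV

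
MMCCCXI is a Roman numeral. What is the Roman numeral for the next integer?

MMCCCXI = 2311, so the next integer is 2311 + 1 = 2312

MMCCCXII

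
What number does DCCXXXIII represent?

DCCXXXIII: D=500, C=100, C=100, X=10, X=10, X=10, I=1, I=1, I=1
500 + 100 + 100 + 10 + 10 + 10 + 1 + 1 + 1 = 733

733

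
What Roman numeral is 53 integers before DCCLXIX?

DCCLXIX = 769
769 - 53 = 716

DCCXVI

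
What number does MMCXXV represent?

MMCXXV: M=1000, M=1000, C=100, X=10, X=10, V=5
1000 + 1000 + 100 + 10 + 10 + 5 = 2125

2125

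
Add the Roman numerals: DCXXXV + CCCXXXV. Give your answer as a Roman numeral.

DCXXXV = 635
CCCXXXV = 335
635 + 335 = 970

CMLXX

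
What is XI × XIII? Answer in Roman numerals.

XI = 11
XIII = 13
11 × 13 = 143

CXLIII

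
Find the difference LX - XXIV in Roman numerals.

LX = 60
XXIV = 24
60 - 24 = 36

XXXVI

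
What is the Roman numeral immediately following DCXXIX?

DCXXIX = 629; next is 630

DCXXX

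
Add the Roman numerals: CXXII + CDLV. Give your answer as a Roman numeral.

CXXII = 122
CDLV = 455
122 + 455 = 577

DLXXVII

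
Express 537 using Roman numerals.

Convert 537 to Roman numerals:
  537 contains 1×500 (D)
  37 contains 3×10 (XXX)
  7 contains 1×5 (V)
  2 contains 2×1 (II)

DXXXVII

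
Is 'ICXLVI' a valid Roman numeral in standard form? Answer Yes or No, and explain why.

'ICXLVI': Invalid subtractive combination: IC

No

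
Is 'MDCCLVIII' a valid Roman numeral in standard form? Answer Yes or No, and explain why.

'MDCCLVIII': Check the rules: uses only the symbols I, V, X, L, C, D, M; no symbol is repeated more than three times in a row; V, L and D each appear at most once; no smaller symbol precedes a larger one (values never increase from left to right). Value: M (1000) + D (500) + C (100) + C (100) + L (50) + V (5) + I (1) + I (1) + I (1) = 1758. So it is a valid standard Roman numeral.

Yes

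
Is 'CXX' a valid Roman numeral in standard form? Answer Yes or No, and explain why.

'CXX': Check the rules: uses only the symbols I, V, X, L, C, D, M; no symbol is repeated more than three times in a row; V, L and D each appear at most once; no smaller symbol precedes a larger one (values never increase from left to right). Value: C (100) + X (10) + X (10) = 120. So it is a valid standard Roman numeral.

Yes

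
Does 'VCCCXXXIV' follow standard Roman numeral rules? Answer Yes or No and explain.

'VCCCXXXIV': V should not appear more than once

No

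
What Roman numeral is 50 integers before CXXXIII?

CXXXIII = 133
133 - 50 = 83

LXXXIII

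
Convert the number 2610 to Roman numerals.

Convert 2610 to Roman numerals:
  2610 contains 2×1000 (MM)
  610 contains 1×500 (D)
  110 contains 1×100 (C)
  10 contains 1×10 (X)

MMDCX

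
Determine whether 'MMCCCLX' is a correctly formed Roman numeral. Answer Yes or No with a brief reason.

'MMCCCLX': Check the rules: uses only the symbols I, V, X, L, C, D, M; no symbol is repeated more than three times in a row; V, L and D each appear at most once; no smaller symbol precedes a larger one (values never increase from left to right). Value: M (1000) + M (1000) + C (100) + C (100) + C (100) + L (50) + X (10) = 2360. So it is a valid standard Roman numeral.

Yes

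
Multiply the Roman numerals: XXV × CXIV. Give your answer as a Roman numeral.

XXV = 25
CXIV = 114
25 × 114 = 2850

MMDCCCL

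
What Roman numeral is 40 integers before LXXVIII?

LXXVIII = 78
78 - 40 = 38

XXXVIII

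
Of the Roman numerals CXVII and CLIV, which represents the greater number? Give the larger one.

CXVII = 117
CLIV = 154
154 is larger

CLIV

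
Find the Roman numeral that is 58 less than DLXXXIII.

DLXXXIII = 583
583 - 58 = 525

DXXV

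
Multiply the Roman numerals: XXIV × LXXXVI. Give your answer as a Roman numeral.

XXIV = 24
LXXXVI = 86
24 × 86 = 2064

MMLXIV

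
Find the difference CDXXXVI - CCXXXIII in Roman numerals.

CDXXXVI = 436
CCXXXIII = 233
436 - 233 = 203

CCIII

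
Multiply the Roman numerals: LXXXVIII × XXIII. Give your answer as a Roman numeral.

LXXXVIII = 88
XXIII = 23
88 × 23 = 2024

MMXXIV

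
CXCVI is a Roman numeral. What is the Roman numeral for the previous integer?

CXCVI = 196, so the previous integer is 196 - 1 = 195

CXCV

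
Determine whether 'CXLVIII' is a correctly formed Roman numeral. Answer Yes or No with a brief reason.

'CXLVIII': Check the rules: uses only the symbols I, V, X, L, C, D, M; no symbol is repeated more than three times in a row; V, L and D each appear at most once; the only place a smaller symbol precedes a larger one is the allowed subtractive pair XL, the symbol right after such a pair (if any) is smaller than the pair's first symbol, and otherwise the values never increase from left to right. Value: C (100) + XL (40) + V (5) + I (1) + I (1) + I (1) = 148. So it is a valid standard Roman numeral.

Yes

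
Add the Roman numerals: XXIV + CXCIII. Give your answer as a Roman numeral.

XXIV = 24
CXCIII = 193
24 + 193 = 217

CCXVII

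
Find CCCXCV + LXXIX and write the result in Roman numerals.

CCCXCV = 395
LXXIX = 79
395 + 79 = 474

CDLXXIV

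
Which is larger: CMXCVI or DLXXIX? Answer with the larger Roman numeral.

CMXCVI = 996
DLXXIX = 579
996 is larger

CMXCVI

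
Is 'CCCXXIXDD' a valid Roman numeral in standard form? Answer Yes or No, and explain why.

'CCCXXIXDD': D should not appear more than once

No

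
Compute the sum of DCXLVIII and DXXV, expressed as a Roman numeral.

DCXLVIII = 648
DXXV = 525
648 + 525 = 1173

MCLXXIII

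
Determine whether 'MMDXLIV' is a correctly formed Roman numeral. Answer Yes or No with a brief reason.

'MMDXLIV': Check the rules: uses only the symbols I, V, X, L, C, D, M; no symbol is repeated more than three times in a row; V, L and D each appear at most once; the only places a smaller symbol precedes a larger one are the allowed subtractive pairs XL, IV, the symbol right after such a pair (if any) is smaller than the pair's first symbol, and otherwise the values never increase from left to right. Value: M (1000) + M (1000) + D (500) + XL (40) + IV (4) = 2544. So it is a valid standard Roman numeral.

Yes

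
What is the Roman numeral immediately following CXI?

CXI = 111, so the next integer is 111 + 1 = 112

CXII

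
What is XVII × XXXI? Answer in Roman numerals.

XVII = 17
XXXI = 31
17 × 31 = 527

DXXVII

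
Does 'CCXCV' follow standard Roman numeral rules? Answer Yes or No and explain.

'CCXCV': Check the rules: uses only the symbols I, V, X, L, C, D, M; no symbol is repeated more than three times in a row; V, L and D each appear at most once; the only place a smaller symbol precedes a larger one is the allowed subtractive pair XC, the symbol right after such a pair (if any) is smaller than the pair's first symbol, and otherwise the values never increase from left to right. Value: C (100) + C (100) + XC (90) + V (5) = 295. So it is a valid standard Roman numeral.

Yes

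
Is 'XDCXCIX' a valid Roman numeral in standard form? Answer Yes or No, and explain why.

'XDCXCIX': Invalid subtractive combination: XD

No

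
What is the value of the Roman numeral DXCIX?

DXCIX: D=500, XC=90, IX=9
500 + 90 + 9 = 599

599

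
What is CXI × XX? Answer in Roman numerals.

CXI = 111
XX = 20
111 × 20 = 2220

MMCCXX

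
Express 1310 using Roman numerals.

Convert 1310 to Roman numerals:
  1310 contains 1×1000 (M)
  310 contains 3×100 (CCC)
  10 contains 1×10 (X)

MCCCX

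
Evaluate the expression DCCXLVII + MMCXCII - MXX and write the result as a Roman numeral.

DCCXLVII = 747, MMCXCII = 2192, MXX = 1020
747 + 2192 = 2939
2939 - 1020 = 1919

MCMXIX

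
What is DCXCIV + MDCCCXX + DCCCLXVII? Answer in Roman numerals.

DCXCIV = 694, MDCCCXX = 1820, DCCCLXVII = 867
694 + 1820 = 2514
2514 + 867 = 3381

MMMCCCLXXXI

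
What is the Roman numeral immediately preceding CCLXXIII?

CCLXXIII = 273, so the previous integer is 273 - 1 = 272

CCLXXII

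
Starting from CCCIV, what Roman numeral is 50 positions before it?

CCCIV = 304
304 - 50 = 254

CCLIV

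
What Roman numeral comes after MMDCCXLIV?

MMDCCXLIV = 2744, so the next integer is 2744 + 1 = 2745

MMDCCXLV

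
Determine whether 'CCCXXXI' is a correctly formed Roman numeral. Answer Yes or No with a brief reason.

'CCCXXXI': Check the rules: uses only the symbols I, V, X, L, C, D, M; no symbol is repeated more than three times in a row; V, L and D each appear at most once; no smaller symbol precedes a larger one (values never increase from left to right). Value: C (100) + C (100) + C (100) + X (10) + X (10) + X (10) + I (1) = 331. So it is a valid standard Roman numeral.

Yes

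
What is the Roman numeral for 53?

Convert 53 to Roman numerals:
  53 contains 1×50 (L)
  3 contains 3×1 (III)

LIII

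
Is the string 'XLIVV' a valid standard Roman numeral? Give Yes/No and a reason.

'XLIVV': V should not appear more than once

No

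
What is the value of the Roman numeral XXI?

XXI: X=10, X=10, I=1
10 + 10 + 1 = 21

21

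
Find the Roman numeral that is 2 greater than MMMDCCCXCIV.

MMMDCCCXCIV = 3894
3894 + 2 = 3896

MMMDCCCXCVI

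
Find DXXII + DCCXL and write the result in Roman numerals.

DXXII = 522
DCCXL = 740
522 + 740 = 1262

MCCLXII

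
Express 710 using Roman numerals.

Convert 710 to Roman numerals:
  710 contains 1×500 (D)
  210 contains 2×100 (CC)
  10 contains 1×10 (X)

DCCX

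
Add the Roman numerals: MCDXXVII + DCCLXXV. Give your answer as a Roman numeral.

MCDXXVII = 1427
DCCLXXV = 775
1427 + 775 = 2202

MMCCII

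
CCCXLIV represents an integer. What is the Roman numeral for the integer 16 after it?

CCCXLIV = 344
344 + 16 = 360

CCCLX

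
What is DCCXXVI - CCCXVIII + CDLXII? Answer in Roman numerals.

DCCXXVI = 726, CCCXVIII = 318, CDLXII = 462
726 - 318 = 408
408 + 462 = 870

DCCCLXX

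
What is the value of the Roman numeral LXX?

LXX: L=50, X=10, X=10
50 + 10 + 10 = 70

70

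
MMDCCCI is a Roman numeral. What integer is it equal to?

MMDCCCI: M=1000, M=1000, D=500, C=100, C=100, C=100, I=1
1000 + 1000 + 500 + 100 + 100 + 100 + 1 = 2801

2801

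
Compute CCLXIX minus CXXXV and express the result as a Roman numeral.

CCLXIX = 269
CXXXV = 135
269 - 135 = 134

CXXXIV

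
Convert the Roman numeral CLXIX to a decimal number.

CLXIX: C=100, L=50, X=10, IX=9
100 + 50 + 10 + 9 = 169

169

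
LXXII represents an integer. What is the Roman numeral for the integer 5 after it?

LXXII = 72
72 + 5 = 77

LXXVII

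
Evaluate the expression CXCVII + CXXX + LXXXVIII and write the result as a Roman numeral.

CXCVII = 197, CXXX = 130, LXXXVIII = 88
197 + 130 = 327
327 + 88 = 415

CDXV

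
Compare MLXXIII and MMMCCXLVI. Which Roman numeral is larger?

MLXXIII = 1073
MMMCCXLVI = 3246
3246 is larger

MMMCCXLVI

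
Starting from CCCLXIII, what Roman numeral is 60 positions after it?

CCCLXIII = 363
363 + 60 = 423

CDXXIII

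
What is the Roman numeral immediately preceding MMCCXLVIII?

MMCCXLVIII = 2248; previous is 2247

MMCCXLVII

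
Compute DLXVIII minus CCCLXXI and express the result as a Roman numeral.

DLXVIII = 568
CCCLXXI = 371
568 - 371 = 197

CXCVII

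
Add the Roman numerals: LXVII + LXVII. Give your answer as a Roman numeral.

LXVII = 67
LXVII = 67
67 + 67 = 134

CXXXIV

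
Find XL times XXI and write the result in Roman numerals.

XL = 40
XXI = 21
40 × 21 = 840

DCCCXL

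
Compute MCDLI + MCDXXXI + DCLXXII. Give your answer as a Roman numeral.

MCDLI = 1451, MCDXXXI = 1431, DCLXXII = 672
1451 + 1431 = 2882
2882 + 672 = 3554

MMMDLIV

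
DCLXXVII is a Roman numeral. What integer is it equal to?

DCLXXVII: D=500, C=100, L=50, X=10, X=10, V=5, I=1, I=1
500 + 100 + 50 + 10 + 10 + 5 + 1 + 1 = 677

677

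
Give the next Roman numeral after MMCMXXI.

MMCMXXI = 2921; next is 2922

MMCMXXII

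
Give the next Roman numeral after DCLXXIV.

DCLXXIV = 674, so the next integer is 674 + 1 = 675

DCLXXV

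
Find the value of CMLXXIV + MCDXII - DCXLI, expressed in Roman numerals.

CMLXXIV = 974, MCDXII = 1412, DCXLI = 641
974 + 1412 = 2386
2386 - 641 = 1745

MDCCXLV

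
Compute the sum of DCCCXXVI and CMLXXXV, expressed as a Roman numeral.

DCCCXXVI = 826
CMLXXXV = 985
826 + 985 = 1811

MDCCCXI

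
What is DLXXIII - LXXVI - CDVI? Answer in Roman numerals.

DLXXIII = 573, LXXVI = 76, CDVI = 406
573 - 76 = 497
497 - 406 = 91

XCI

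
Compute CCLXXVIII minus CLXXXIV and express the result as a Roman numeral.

CCLXXVIII = 278
CLXXXIV = 184
278 - 184 = 94

XCIV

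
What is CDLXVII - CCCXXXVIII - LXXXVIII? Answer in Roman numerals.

CDLXVII = 467, CCCXXXVIII = 338, LXXXVIII = 88
467 - 338 = 129
129 - 88 = 41

XLI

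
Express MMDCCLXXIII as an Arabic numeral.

MMDCCLXXIII: M=1000, M=1000, D=500, C=100, C=100, L=50, X=10, X=10, I=1, I=1, I=1
1000 + 1000 + 500 + 100 + 100 + 50 + 10 + 10 + 1 + 1 + 1 = 2773

2773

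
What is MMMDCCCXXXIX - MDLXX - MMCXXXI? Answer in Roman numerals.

MMMDCCCXXXIX = 3839, MDLXX = 1570, MMCXXXI = 2131
3839 - 1570 = 2269
2269 - 2131 = 138

CXXXVIII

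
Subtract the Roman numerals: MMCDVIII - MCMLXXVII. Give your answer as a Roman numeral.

MMCDVIII = 2408
MCMLXXVII = 1977
2408 - 1977 = 431

CDXXXI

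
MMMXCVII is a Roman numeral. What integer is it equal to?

MMMXCVII: M=1000, M=1000, M=1000, XC=90, V=5, I=1, I=1
1000 + 1000 + 1000 + 90 + 5 + 1 + 1 = 3097

3097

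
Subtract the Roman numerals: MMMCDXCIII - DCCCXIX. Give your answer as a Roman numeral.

MMMCDXCIII = 3493
DCCCXIX = 819
3493 - 819 = 2674

MMDCLXXIV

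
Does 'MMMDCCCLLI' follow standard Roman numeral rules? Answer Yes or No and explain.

'MMMDCCCLLI': L should not appear more than once

No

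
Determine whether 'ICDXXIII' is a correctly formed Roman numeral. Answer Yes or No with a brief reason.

'ICDXXIII': Invalid subtractive combination: IC

No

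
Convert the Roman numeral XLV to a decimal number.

XLV: XL=40, V=5
40 + 5 = 45

45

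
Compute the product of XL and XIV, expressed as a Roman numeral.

XL = 40
XIV = 14
40 × 14 = 560

DLX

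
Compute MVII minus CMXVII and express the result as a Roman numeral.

MVII = 1007
CMXVII = 917
1007 - 917 = 90

XC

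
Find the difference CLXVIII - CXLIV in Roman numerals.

CLXVIII = 168
CXLIV = 144
168 - 144 = 24

XXIV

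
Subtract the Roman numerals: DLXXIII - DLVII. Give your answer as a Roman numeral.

DLXXIII = 573
DLVII = 557
573 - 557 = 16

XVI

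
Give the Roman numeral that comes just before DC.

DC = 600; previous is 599

DXCIX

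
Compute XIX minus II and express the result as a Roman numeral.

XIX = 19
II = 2
19 - 2 = 17

XVII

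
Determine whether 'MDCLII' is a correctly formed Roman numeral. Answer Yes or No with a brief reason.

'MDCLII': Check the rules: uses only the symbols I, V, X, L, C, D, M; no symbol is repeated more than three times in a row; V, L and D each appear at most once; no smaller symbol precedes a larger one (values never increase from left to right). Value: M (1000) + D (500) + C (100) + L (50) + I (1) + I (1) = 1652. So it is a valid standard Roman numeral.

Yes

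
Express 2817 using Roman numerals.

Convert 2817 to Roman numerals:
  2817 contains 2×1000 (MM)
  817 contains 1×500 (D)
  317 contains 3×100 (CCC)
  17 contains 1×10 (X)
  7 contains 1×5 (V)
  2 contains 2×1 (II)

MMDCCCXVII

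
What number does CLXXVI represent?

CLXXVI: C=100, L=50, X=10, X=10, V=5, I=1
100 + 50 + 10 + 10 + 5 + 1 = 176

176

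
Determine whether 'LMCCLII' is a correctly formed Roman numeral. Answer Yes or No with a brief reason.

'LMCCLII': L should not appear more than once

No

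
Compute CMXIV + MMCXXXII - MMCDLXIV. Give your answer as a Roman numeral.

CMXIV = 914, MMCXXXII = 2132, MMCDLXIV = 2464
914 + 2132 = 3046
3046 - 2464 = 582

DLXXXII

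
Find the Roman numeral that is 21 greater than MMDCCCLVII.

MMDCCCLVII = 2857
2857 + 21 = 2878

MMDCCCLXXVIII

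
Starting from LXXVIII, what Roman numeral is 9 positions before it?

LXXVIII = 78
78 - 9 = 69

LXIX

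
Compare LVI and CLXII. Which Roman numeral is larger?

LVI = 56
CLXII = 162
162 is larger

CLXII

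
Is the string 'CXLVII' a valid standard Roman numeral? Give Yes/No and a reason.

'CXLVII': Check the rules: uses only the symbols I, V, X, L, C, D, M; no symbol is repeated more than three times in a row; V, L and D each appear at most once; the only place a smaller symbol precedes a larger one is the allowed subtractive pair XL, the symbol right after such a pair (if any) is smaller than the pair's first symbol, and otherwise the values never increase from left to right. Value: C (100) + XL (40) + V (5) + I (1) + I (1) = 147. So it is a valid standard Roman numeral.

Yes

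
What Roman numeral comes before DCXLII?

DCXLII = 642; previous is 641

DCXLI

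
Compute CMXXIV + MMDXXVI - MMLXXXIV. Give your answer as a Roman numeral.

CMXXIV = 924, MMDXXVI = 2526, MMLXXXIV = 2084
924 + 2526 = 3450
3450 - 2084 = 1366

MCCCLXVI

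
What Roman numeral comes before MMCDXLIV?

MMCDXLIV = 2444; previous is 2443

MMCDXLIII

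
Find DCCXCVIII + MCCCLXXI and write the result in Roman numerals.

DCCXCVIII = 798
MCCCLXXI = 1371
798 + 1371 = 2169

MMCLXIX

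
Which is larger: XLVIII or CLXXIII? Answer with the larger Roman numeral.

XLVIII = 48
CLXXIII = 173
173 is larger

CLXXIII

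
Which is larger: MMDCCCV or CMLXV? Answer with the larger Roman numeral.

MMDCCCV = 2805
CMLXV = 965
2805 is larger

MMDCCCV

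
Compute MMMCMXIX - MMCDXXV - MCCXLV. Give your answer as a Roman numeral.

MMMCMXIX = 3919, MMCDXXV = 2425, MCCXLV = 1245
3919 - 2425 = 1494
1494 - 1245 = 249

CCXLIX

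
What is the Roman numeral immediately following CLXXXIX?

CLXXXIX = 189, so the next integer is 189 + 1 = 190

CXC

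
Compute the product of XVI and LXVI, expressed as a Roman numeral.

XVI = 16
LXVI = 66
16 × 66 = 1056

MLVI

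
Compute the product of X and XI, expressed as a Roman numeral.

X = 10
XI = 11
10 × 11 = 110

CX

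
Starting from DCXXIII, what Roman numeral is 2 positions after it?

DCXXIII = 623
623 + 2 = 625

DCXXV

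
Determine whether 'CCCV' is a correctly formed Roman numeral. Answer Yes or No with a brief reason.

'CCCV': Check the rules: uses only the symbols I, V, X, L, C, D, M; no symbol is repeated more than three times in a row; V, L and D each appear at most once; no smaller symbol precedes a larger one (values never increase from left to right). Value: C (100) + C (100) + C (100) + V (5) = 305. So it is a valid standard Roman numeral.

Yes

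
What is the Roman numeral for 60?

Convert 60 to Roman numerals:
  60 contains 1×50 (L)
  10 contains 1×10 (X)

LX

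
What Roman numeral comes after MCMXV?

MCMXV = 1915, so the next integer is 1915 + 1 = 1916

MCMXVI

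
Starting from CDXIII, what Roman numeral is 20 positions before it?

CDXIII = 413
413 - 20 = 393

CCCXCIII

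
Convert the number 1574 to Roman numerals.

Convert 1574 to Roman numerals:
  1574 contains 1×1000 (M)
  574 contains 1×500 (D)
  74 contains 1×50 (L)
  24 contains 2×10 (XX)
  4 contains 1×4 (IV)

MDLXXIV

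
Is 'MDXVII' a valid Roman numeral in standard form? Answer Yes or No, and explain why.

'MDXVII': Check the rules: uses only the symbols I, V, X, L, C, D, M; no symbol is repeated more than three times in a row; V, L and D each appear at most once; no smaller symbol precedes a larger one (values never increase from left to right). Value: M (1000) + D (500) + X (10) + V (5) + I (1) + I (1) = 1517. So it is a valid standard Roman numeral.

Yes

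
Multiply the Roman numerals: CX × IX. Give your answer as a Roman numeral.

CX = 110
IX = 9
110 × 9 = 990

CMXC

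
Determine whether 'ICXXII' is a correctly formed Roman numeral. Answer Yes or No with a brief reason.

'ICXXII': Invalid subtractive combination: IC

No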